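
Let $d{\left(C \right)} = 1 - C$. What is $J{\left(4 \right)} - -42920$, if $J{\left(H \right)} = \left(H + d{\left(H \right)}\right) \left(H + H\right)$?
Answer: $42928$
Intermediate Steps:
$J{\left(H \right)} = 2 H$ ($J{\left(H \right)} = \left(H - \left(-1 + H\right)\right) \left(H + H\right) = 1 \cdot 2 H = 2 H$)
$J{\left(4 \right)} - -42920 = 2 \cdot 4 - -42920 = 8 + 42920 = 42928$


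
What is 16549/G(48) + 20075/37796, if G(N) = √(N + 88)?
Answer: 1825/3436 + 16549*√34/68 ≈ 1419.6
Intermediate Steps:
G(N) = √(88 + N)
16549/G(48) + 20075/37796 = 16549/(√(88 + 48)) + 20075/37796 = 16549/(√136) + 20075*(1/37796) = 16549/((2*√34)) + 1825/3436 = 16549*(√34/68) + 1825/3436 = 16549*√34/68 + 1825/3436 = 1825/3436 + 16549*√34/68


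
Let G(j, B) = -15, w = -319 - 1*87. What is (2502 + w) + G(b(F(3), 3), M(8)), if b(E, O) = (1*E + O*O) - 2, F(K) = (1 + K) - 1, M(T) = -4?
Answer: 2081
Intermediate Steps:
w = -406 (w = -319 - 87 = -406)
F(K) = K
b(E, O) = -2 + E + O² (b(E, O) = (E + O²) - 2 = -2 + E + O²)
(2502 + w) + G(b(F(3), 3), M(8)) = (2502 - 406) - 15 = 2096 - 15 = 2081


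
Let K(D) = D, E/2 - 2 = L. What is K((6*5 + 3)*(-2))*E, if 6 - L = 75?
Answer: 8844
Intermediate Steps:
L = -69 (L = 6 - 1*75 = 6 - 75 = -69)
E = -134 (E = 4 + 2*(-69) = 4 - 138 = -134)
K((6*5 + 3)*(-2))*E = ((6*5 + 3)*(-2))*(-134) = ((30 + 3)*(-2))*(-134) = (33*(-2))*(-134) = -66*(-134) = 8844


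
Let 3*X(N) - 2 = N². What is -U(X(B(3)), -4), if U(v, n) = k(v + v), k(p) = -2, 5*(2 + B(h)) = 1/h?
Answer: 2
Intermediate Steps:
B(h) = -2 + 1/(5*h) (B(h) = -2 + (1/h)/5 = -2 + 1/(5*h))
X(N) = ⅔ + N²/3
U(v, n) = -2
-U(X(B(3)), -4) = -1*(-2) = 2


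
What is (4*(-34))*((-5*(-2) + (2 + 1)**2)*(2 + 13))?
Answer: -38760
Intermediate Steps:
(4*(-34))*((-5*(-2) + (2 + 1)**2)*(2 + 13)) = -136*(10 + 3**2)*15 = -136*(10 + 9)*15 = -2584*15 = -136*285 = -38760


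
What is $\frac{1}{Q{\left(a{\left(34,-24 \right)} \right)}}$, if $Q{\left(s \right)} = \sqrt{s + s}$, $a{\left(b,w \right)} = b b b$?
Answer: $\frac{\sqrt{17}}{1156} \approx 0.0035667$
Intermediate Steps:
$a{\left(b,w \right)} = b^{3}$ ($a{\left(b,w \right)} = b^{2} b = b^{3}$)
$Q{\left(s \right)} = \sqrt{2} \sqrt{s}$ ($Q{\left(s \right)} = \sqrt{2 s} = \sqrt{2} \sqrt{s}$)
$\frac{1}{Q{\left(a{\left(34,-24 \right)} \right)}} = \frac{1}{\sqrt{2} \sqrt{34^{3}}} = \frac{1}{\sqrt{2} \sqrt{39304}} = \frac{1}{\sqrt{2} \cdot 34 \sqrt{34}} = \frac{1}{68 \sqrt{17}} = \frac{\sqrt{17}}{1156}$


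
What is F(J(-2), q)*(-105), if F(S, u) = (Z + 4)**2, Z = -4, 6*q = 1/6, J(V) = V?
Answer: 0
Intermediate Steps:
q = 1/36 (q = (1/6)/6 = (1/6)*(1/6) = 1/36 ≈ 0.027778)
F(S, u) = 0 (F(S, u) = (-4 + 4)**2 = 0**2 = 0)
F(J(-2), q)*(-105) = 0*(-105) = 0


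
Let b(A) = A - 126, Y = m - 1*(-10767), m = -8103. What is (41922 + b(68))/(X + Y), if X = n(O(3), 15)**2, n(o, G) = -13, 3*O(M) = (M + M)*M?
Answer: 41864/2833 ≈ 14.777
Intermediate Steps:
O(M) = 2*M**2/3 (O(M) = ((M + M)*M)/3 = ((2*M)*M)/3 = (2*M**2)/3 = 2*M**2/3)
Y = 2664 (Y = -8103 - 1*(-10767) = -8103 + 10767 = 2664)
b(A) = -126 + A
X = 169 (X = (-13)**2 = 169)
(41922 + b(68))/(X + Y) = (41922 + (-126 + 68))/(169 + 2664) = (41922 - 58)/2833 = 41864*(1/2833) = 41864/2833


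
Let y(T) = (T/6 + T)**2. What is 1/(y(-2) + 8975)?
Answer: 9/80824 ≈ 0.00011135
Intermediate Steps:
y(T) = 49*T**2/36 (y(T) = (T*(1/6) + T)**2 = (T/6 + T)**2 = (7*T/6)**2 = 49*T**2/36)
1/(y(-2) + 8975) = 1/((49/36)*(-2)**2 + 8975) = 1/((49/36)*4 + 8975) = 1/(49/9 + 8975) = 1/(80824/9) = 9/80824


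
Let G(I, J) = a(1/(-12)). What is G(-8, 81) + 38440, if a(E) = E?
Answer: 461279/12 ≈ 38440.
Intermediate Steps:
G(I, J) = -1/12 (G(I, J) = 1/(-12) = -1/12)
G(-8, 81) + 38440 = -1/12 + 38440 = 461279/12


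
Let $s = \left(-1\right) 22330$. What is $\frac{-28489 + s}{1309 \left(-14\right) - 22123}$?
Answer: $\frac{50819}{40449} \approx 1.2564$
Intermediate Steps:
$s = -22330$
$\frac{-28489 + s}{1309 \left(-14\right) - 22123} = \frac{-28489 - 22330}{1309 \left(-14\right) - 22123} = - \frac{50819}{-18326 - 22123} = - \frac{50819}{-40449} = \left(-50819\right) \left(- \frac{1}{40449}\right) = \frac{50819}{40449}$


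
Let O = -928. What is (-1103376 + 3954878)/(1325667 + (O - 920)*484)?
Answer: 2851502/431235 ≈ 6.6124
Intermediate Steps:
(-1103376 + 3954878)/(1325667 + (O - 920)*484) = (-1103376 + 3954878)/(1325667 + (-928 - 920)*484) = 2851502/(1325667 - 1848*484) = 2851502/(1325667 - 894432) = 2851502/431235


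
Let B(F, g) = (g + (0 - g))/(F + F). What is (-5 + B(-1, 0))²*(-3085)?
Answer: -77125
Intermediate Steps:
B(F, g) = 0 (B(F, g) = (g - g)/((2*F)) = 0*(1/(2*F)) = 0)
(-5 + B(-1, 0))²*(-3085) = (-5 + 0)²*(-3085) = (-5)²*(-3085) = 25*(-3085) = -77125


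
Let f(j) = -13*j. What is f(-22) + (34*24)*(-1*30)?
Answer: -24194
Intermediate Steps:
f(-22) + (34*24)*(-1*30) = -13*(-22) + (34*24)*(-1*30) = 286 + 816*(-30) = 286 - 24480 = -24194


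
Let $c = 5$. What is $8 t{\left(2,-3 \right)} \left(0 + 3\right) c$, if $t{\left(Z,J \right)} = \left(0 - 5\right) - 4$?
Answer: $-1080$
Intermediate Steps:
$t{\left(Z,J \right)} = -9$ ($t{\left(Z,J \right)} = -5 - 4 = -9$)
$8 t{\left(2,-3 \right)} \left(0 + 3\right) c = 8 \left(-9\right) \left(0 + 3\right) 5 = - 72 \cdot 3 \cdot 5 = \left(-72\right) 15 = -1080$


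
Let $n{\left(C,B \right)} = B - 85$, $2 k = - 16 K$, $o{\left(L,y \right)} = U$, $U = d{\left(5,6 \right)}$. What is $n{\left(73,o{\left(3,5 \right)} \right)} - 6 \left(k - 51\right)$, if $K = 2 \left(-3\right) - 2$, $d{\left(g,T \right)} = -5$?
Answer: $-168$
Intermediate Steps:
$U = -5$
$K = -8$ ($K = -6 - 2 = -8$)
$o{\left(L,y \right)} = -5$
$k = 64$ ($k = \frac{\left(-16\right) \left(-8\right)}{2} = \frac{1}{2} \cdot 128 = 64$)
$n{\left(C,B \right)} = -85 + B$ ($n{\left(C,B \right)} = B - 85 = -85 + B$)
$n{\left(73,o{\left(3,5 \right)} \right)} - 6 \left(k - 51\right) = \left(-85 - 5\right) - 6 \left(64 - 51\right) = -90 - 78 = -168$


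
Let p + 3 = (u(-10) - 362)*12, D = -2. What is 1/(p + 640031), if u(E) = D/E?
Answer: 5/3178432 ≈ 1.5731e-6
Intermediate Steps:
u(E) = -2/E
p = -21723/5 (p = -3 + (-2/(-10) - 362)*12 = -3 + (-2*(-⅒) - 362)*12 = -3 + (⅕ - 362)*12 = -3 - 1809/5*12 = -3 - 21708/5 = -21723/5 ≈ -4344.6)
1/(p + 640031) = 1/(-21723/5 + 640031) = 1/(3178432/5) = 5/3178432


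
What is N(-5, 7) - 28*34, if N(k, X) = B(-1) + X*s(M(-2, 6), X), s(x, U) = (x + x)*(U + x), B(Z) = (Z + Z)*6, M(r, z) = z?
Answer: 128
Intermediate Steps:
B(Z) = 12*Z (B(Z) = (2*Z)*6 = 12*Z)
s(x, U) = 2*x*(U + x) (s(x, U) = (2*x)*(U + x) = 2*x*(U + x))
N(k, X) = -12 + X*(72 + 12*X) (N(k, X) = 12*(-1) + X*(2*6*(X + 6)) = -12 + X*(2*6*(6 + X)) = -12 + X*(72 + 12*X))
N(-5, 7) - 28*34 = (-12 + 12*7*(6 + 7)) - 28*34 = (-12 + 12*7*13) - 952 = (-12 + 1092) - 952 = 1080 - 952 = 128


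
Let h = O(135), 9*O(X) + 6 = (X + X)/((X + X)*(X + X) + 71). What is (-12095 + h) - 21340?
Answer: -7319502007/218913 ≈ -33436.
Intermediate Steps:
O(X) = -2/3 + 2*X/(9*(71 + 4*X**2)) (O(X) = -2/3 + ((X + X)/((X + X)*(X + X) + 71))/9 = -2/3 + ((2*X)/((2*X)*(2*X) + 71))/9 = -2/3 + ((2*X)/(4*X**2 + 71))/9 = -2/3 + ((2*X)/(71 + 4*X**2))/9 = -2/3 + (2*X/(71 + 4*X**2))/9 = -2/3 + 2*X/(9*(71 + 4*X**2)))
h = -145852/218913 (h = 2*(-213 + 135 - 12*135**2)/(9*(71 + 4*135**2)) = 2*(-213 + 135 - 12*18225)/(9*(71 + 4*18225)) = 2*(-213 + 135 - 218700)/(9*(71 + 72900)) = (2/9)*(-218778)/72971 = (2/9)*(1/72971)*(-218778) = -145852/218913 ≈ -0.66626)
(-12095 + h) - 21340 = (-12095 - 145852/218913) - 21340 = -2647898587/218913 - 21340 = -7319502007/218913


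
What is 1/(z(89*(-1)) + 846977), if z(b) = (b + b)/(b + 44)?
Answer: 45/38114143 ≈ 1.1807e-6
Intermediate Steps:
z(b) = 2*b/(44 + b) (z(b) = (2*b)/(44 + b) = 2*b/(44 + b))
1/(z(89*(-1)) + 846977) = 1/(2*(89*(-1))/(44 + 89*(-1)) + 846977) = 1/(2*(-89)/(44 - 89) + 846977) = 1/(2*(-89)/(-45) + 846977) = 1/(2*(-89)*(-1/45) + 846977) = 1/(178/45 + 846977) = 1/(38114143/45) = 45/38114143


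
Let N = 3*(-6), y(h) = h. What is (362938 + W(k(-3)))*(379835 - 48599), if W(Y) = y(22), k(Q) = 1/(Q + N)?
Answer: 120225418560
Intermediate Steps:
N = -18
k(Q) = 1/(-18 + Q) (k(Q) = 1/(Q - 18) = 1/(-18 + Q))
W(Y) = 22
(362938 + W(k(-3)))*(379835 - 48599) = (362938 + 22)*(379835 - 48599) = 362960*331236 = 120225418560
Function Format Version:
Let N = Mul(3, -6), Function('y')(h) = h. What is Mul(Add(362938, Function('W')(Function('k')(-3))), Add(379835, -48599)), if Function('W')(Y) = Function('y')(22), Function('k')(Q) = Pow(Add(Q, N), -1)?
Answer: 120225418560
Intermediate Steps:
N = -18
Function('k')(Q) = Pow(Add(-18, Q), -1) (Function('k')(Q) = Pow(Add(Q, -18), -1) = Pow(Add(-18, Q), -1))
Function('W')(Y) = 22
Mul(Add(362938, Function('W')(Function('k')(-3))), Add(379835, -48599)) = Mul(Add(362938, 22), Add(379835, -48599)) = Mul(362960, 331236) = 120225418560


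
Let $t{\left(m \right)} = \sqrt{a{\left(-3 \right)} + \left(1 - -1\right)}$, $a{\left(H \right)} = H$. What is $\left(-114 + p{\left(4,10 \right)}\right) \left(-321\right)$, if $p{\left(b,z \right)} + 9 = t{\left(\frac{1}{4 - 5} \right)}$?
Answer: $39483 - 321 i \approx 39483.0 - 321.0 i$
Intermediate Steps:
$t{\left(m \right)} = i$ ($t{\left(m \right)} = \sqrt{-3 + \left(1 - -1\right)} = \sqrt{-3 + \left(1 + 1\right)} = \sqrt{-3 + 2} = \sqrt{-1} = i$)
$p{\left(b,z \right)} = -9 + i$
$\left(-114 + p{\left(4,10 \right)}\right) \left(-321\right) = \left(-114 - \left(9 - i\right)\right) \left(-321\right) = \left(-123 + i\right) \left(-321\right) = 39483 - 321 i$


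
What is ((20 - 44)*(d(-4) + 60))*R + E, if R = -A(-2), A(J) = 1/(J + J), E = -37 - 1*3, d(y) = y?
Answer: -376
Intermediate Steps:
E = -40 (E = -37 - 3 = -40)
A(J) = 1/(2*J)
R = 1/4 (R = -1/(2*(-2)) = -(-1)/(2*2) = -1*(-1/4) = 1/4 ≈ 0.25000)
((20 - 44)*(d(-4) + 60))*R + E = ((20 - 44)*(-4 + 60))*(1/4) - 40 = -24*56*(1/4) - 40 = -1344*1/4 - 40 = -336 - 40 = -376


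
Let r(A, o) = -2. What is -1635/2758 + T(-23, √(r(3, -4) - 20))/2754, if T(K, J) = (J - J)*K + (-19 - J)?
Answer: -1138798/1898883 - I*√22/2754 ≈ -0.59972 - 0.0017031*I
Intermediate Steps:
T(K, J) = -19 - J (T(K, J) = 0*K + (-19 - J) = 0 + (-19 - J) = -19 - J)
-1635/2758 + T(-23, √(r(3, -4) - 20))/2754 = -1635/2758 + (-19 - √(-2 - 20))/2754 = -1635*1/2758 + (-19 - √(-22))*(1/2754) = -1635/2758 + (-19 - I*√22)*(1/2754) = -1635/2758 + (-19/2754 - I*√22/2754) = -1138798/1898883 - I*√22/2754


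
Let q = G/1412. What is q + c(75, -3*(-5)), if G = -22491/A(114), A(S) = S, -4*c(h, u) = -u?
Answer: 193713/53656 ≈ 3.6103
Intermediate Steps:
c(h, u) = u/4 (c(h, u) = -(-1)*u/4 = u/4)
G = -7497/38 (G = -22491/114 = -22491*1/114 = -7497/38 ≈ -197.29)
q = -7497/53656 (q = -7497/38/1412 = -7497/38*1/1412 = -7497/53656 ≈ -0.13972)
q + c(75, -3*(-5)) = -7497/53656 + (-3*(-5))/4 = -7497/53656 + (1/4)*15 = -7497/53656 + 15/4 = 193713/53656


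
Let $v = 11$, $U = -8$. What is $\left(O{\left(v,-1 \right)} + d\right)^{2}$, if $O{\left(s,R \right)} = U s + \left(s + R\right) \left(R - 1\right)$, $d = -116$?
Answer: $50176$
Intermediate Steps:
$O{\left(s,R \right)} = - 8 s + \left(-1 + R\right) \left(R + s\right)$ ($O{\left(s,R \right)} = - 8 s + \left(s + R\right) \left(R - 1\right) = - 8 s + \left(R + s\right) \left(-1 + R\right) = - 8 s + \left(-1 + R\right) \left(R + s\right)$)
$\left(O{\left(v,-1 \right)} + d\right)^{2} = \left(\left(\left(-1\right)^{2} - -1 - 99 - 11\right) - 116\right)^{2} = \left(\left(1 + 1 - 99 - 11\right) - 116\right)^{2} = \left(-108 - 116\right)^{2} = \left(-224\right)^{2} = 50176$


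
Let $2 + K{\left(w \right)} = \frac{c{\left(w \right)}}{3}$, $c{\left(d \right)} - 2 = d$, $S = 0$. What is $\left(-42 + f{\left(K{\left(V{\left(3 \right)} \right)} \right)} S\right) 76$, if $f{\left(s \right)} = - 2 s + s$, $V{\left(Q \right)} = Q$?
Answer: $-3192$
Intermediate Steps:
$c{\left(d \right)} = 2 + d$
$K{\left(w \right)} = - \frac{4}{3} + \frac{w}{3}$ ($K{\left(w \right)} = -2 + \frac{2 + w}{3} = -2 + \left(2 + w\right) \frac{1}{3} = -2 + \left(\frac{2}{3} + \frac{w}{3}\right) = - \frac{4}{3} + \frac{w}{3}$)
$f{\left(s \right)} = - s$
$\left(-42 + f{\left(K{\left(V{\left(3 \right)} \right)} \right)} S\right) 76 = \left(-42 + - (- \frac{4}{3} + \frac{1}{3} \cdot 3) 0\right) 76 = \left(-42 + - (- \frac{4}{3} + 1) 0\right) 76 = \left(-42 + \left(-1\right) \left(- \frac{1}{3}\right) 0\right) 76 = \left(-42 + \frac{1}{3} \cdot 0\right) 76 = \left(-42 + 0\right) 76 = \left(-42\right) 76 = -3192$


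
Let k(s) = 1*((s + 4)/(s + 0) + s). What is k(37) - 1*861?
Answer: -30447/37 ≈ -822.89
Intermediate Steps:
k(s) = s + (4 + s)/s (k(s) = 1*((4 + s)/s + s) = 1*(s + (4 + s)/s) = s + (4 + s)/s)
k(37) - 1*861 = (1 + 37 + 4/37) - 1*861 = (1 + 37 + 4*(1/37)) - 861 = (1 + 37 + 4/37) - 861 = 1410/37 - 861 = -30447/37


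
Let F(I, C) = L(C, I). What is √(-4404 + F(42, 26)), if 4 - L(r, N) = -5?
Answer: I*√4395 ≈ 66.295*I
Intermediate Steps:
L(r, N) = 9 (L(r, N) = 4 - 1*(-5) = 4 + 5 = 9)
F(I, C) = 9
√(-4404 + F(42, 26)) = √(-4404 + 9) = √(-4395) = I*√4395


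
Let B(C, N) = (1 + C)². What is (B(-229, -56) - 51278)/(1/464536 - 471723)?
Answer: -327962416/219132315527 ≈ -0.0014966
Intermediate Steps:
(B(-229, -56) - 51278)/(1/464536 - 471723) = ((1 - 229)² - 51278)/(1/464536 - 471723) = ((-228)² - 51278)/(1/464536 - 471723) = (51984 - 51278)/(-219132315527/464536) = 706*(-464536/219132315527) = -327962416/219132315527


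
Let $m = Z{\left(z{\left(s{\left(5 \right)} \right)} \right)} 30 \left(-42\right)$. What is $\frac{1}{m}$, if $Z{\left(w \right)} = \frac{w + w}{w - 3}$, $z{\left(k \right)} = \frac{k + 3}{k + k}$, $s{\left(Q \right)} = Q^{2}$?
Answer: $\frac{61}{35280} \approx 0.001729$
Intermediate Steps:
$z{\left(k \right)} = \frac{3 + k}{2 k}$
$Z{\left(w \right)} = \frac{2 w}{-3 + w}$
$m = \frac{35280}{61}$ ($m = \frac{2 \frac{3 + 5^{2}}{2 \cdot 5^{2}}}{-3 + \frac{3 + 5^{2}}{2 \cdot 5^{2}}} \cdot 30 \left(-42\right) = \frac{2 \frac{3 + 25}{2 \cdot 25}}{-3 + \frac{3 + 25}{2 \cdot 25}} \cdot 30 \left(-42\right) = \frac{2 \cdot \frac{1}{2} \cdot \frac{1}{25} \cdot 28}{-3 + \frac{1}{2} \cdot \frac{1}{25} \cdot 28} \cdot 30 \left(-42\right) = 2 \cdot \frac{14}{25} \frac{1}{-3 + \frac{14}{25}} \cdot 30 \left(-42\right) = 2 \cdot \frac{14}{25} \frac{1}{- \frac{61}{25}} \cdot 30 \left(-42\right) = 2 \cdot \frac{14}{25} \left(- \frac{25}{61}\right) 30 \left(-42\right) = \left(- \frac{28}{61}\right) 30 \left(-42\right) = \left(- \frac{840}{61}\right) \left(-42\right) = \frac{35280}{61} \approx 578.36$)
$\frac{1}{m} = \frac{1}{\frac{35280}{61}} = \frac{61}{35280}$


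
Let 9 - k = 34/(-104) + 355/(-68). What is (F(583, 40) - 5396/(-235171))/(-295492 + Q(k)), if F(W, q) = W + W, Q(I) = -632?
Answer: -137107391/34819888602 ≈ -0.0039376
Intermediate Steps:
k = 3215/221 (k = 9 - (34/(-104) + 355/(-68)) = 9 - (34*(-1/104) + 355*(-1/68)) = 9 - (-17/52 - 355/68) = 9 - 1*(-1226/221) = 9 + 1226/221 = 3215/221 ≈ 14.548)
F(W, q) = 2*W
(F(583, 40) - 5396/(-235171))/(-295492 + Q(k)) = (2*583 - 5396/(-235171))/(-295492 - 632) = (1166 - 5396*(-1/235171))/(-296124) = (1166 + 5396/235171)*(-1/296124) = (274214782/235171)*(-1/296124) = -137107391/34819888602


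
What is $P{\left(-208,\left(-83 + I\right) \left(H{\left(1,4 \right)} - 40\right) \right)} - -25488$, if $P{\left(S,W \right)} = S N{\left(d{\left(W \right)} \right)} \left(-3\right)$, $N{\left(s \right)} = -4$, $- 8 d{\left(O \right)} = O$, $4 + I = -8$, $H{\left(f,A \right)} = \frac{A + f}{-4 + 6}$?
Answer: $22992$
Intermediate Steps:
$H{\left(f,A \right)} = \frac{A}{2} + \frac{f}{2}$ ($H{\left(f,A \right)} = \frac{A + f}{2} = \left(A + f\right) \frac{1}{2} = \frac{A}{2} + \frac{f}{2}$)
$I = -12$ ($I = -4 - 8 = -12$)
$d{\left(O \right)} = - \frac{O}{8}$
$P{\left(S,W \right)} = 12 S$ ($P{\left(S,W \right)} = S \left(-4\right) \left(-3\right) = - 4 S \left(-3\right) = 12 S$)
$P{\left(-208,\left(-83 + I\right) \left(H{\left(1,4 \right)} - 40\right) \right)} - -25488 = 12 \left(-208\right) - -25488 = -2496 + 25488 = 22992$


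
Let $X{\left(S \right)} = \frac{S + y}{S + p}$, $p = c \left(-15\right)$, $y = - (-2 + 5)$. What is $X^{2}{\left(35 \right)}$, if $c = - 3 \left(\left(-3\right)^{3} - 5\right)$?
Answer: $\frac{1024}{1974025} \approx 0.00051874$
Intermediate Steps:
$c = 96$ ($c = - 3 \left(-27 - 5\right) = \left(-3\right) \left(-32\right) = 96$)
$y = -3$ ($y = \left(-1\right) 3 = -3$)
$p = -1440$ ($p = 96 \left(-15\right) = -1440$)
$X{\left(S \right)} = \frac{-3 + S}{-1440 + S}$ ($X{\left(S \right)} = \frac{S - 3}{S - 1440} = \frac{-3 + S}{-1440 + S}$)
$X^{2}{\left(35 \right)} = \left(\frac{-3 + 35}{-1440 + 35}\right)^{2} = \left(\frac{1}{-1405} \cdot 32\right)^{2} = \left(\left(- \frac{1}{1405}\right) 32\right)^{2} = \left(- \frac{32}{1405}\right)^{2} = \frac{1024}{1974025}$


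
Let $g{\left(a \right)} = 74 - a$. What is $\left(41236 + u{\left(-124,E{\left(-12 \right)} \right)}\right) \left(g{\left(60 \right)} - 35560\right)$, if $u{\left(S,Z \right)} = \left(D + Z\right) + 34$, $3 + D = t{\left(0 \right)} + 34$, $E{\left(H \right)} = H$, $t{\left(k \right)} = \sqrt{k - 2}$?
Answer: $-1467658794 - 35546 i \sqrt{2} \approx -1.4677 \cdot 10^{9} - 50270.0 i$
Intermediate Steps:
$t{\left(k \right)} = \sqrt{-2 + k}$
$D = 31 + i \sqrt{2}$ ($D = -3 + \left(\sqrt{-2 + 0} + 34\right) = -3 + \left(\sqrt{-2} + 34\right) = -3 + \left(i \sqrt{2} + 34\right) = -3 + \left(34 + i \sqrt{2}\right) = 31 + i \sqrt{2} \approx 31.0 + 1.4142 i$)
$u{\left(S,Z \right)} = 65 + Z + i \sqrt{2}$ ($u{\left(S,Z \right)} = \left(\left(31 + i \sqrt{2}\right) + Z\right) + 34 = \left(31 + Z + i \sqrt{2}\right) + 34 = 65 + Z + i \sqrt{2}$)
$\left(41236 + u{\left(-124,E{\left(-12 \right)} \right)}\right) \left(g{\left(60 \right)} - 35560\right) = \left(41236 + \left(65 - 12 + i \sqrt{2}\right)\right) \left(\left(74 - 60\right) - 35560\right) = \left(41236 + \left(53 + i \sqrt{2}\right)\right) \left(\left(74 - 60\right) - 35560\right) = \left(41289 + i \sqrt{2}\right) \left(14 - 35560\right) = \left(41289 + i \sqrt{2}\right) \left(-35546\right) = -1467658794 - 35546 i \sqrt{2}$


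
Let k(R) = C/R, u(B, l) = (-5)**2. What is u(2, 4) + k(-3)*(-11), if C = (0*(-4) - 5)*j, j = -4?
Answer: 295/3 ≈ 98.333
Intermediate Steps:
C = 20 (C = (0*(-4) - 5)*(-4) = (0 - 5)*(-4) = -5*(-4) = 20)
u(B, l) = 25
k(R) = 20/R
u(2, 4) + k(-3)*(-11) = 25 + (20/(-3))*(-11) = 25 + (20*(-1/3))*(-11) = 25 - 20/3*(-11) = 25 + 220/3 = 295/3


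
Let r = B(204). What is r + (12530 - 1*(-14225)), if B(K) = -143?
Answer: 26612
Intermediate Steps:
r = -143
r + (12530 - 1*(-14225)) = -143 + (12530 - 1*(-14225)) = -143 + (12530 + 14225) = -143 + 26755 = 26612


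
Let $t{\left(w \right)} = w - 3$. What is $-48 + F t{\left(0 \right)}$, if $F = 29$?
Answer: $-135$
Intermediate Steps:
$t{\left(w \right)} = -3 + w$
$-48 + F t{\left(0 \right)} = -48 + 29 \left(-3 + 0\right) = -48 + 29 \left(-3\right) = -48 - 87 = -135$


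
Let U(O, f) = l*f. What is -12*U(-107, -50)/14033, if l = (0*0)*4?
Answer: 0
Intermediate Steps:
l = 0 (l = 0*4 = 0)
U(O, f) = 0 (U(O, f) = 0*f = 0)
-12*U(-107, -50)/14033 = -0/14033 = -12*0 = 0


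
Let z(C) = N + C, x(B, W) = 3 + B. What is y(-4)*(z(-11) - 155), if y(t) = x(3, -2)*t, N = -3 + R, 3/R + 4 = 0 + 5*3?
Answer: 44544/11 ≈ 4049.5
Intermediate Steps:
R = 3/11 (R = 3/(-4 + (0 + 5*3)) = 3/(-4 + (0 + 15)) = 3/(-4 + 15) = 3/11 ≈ 0.27273)
N = -30/11 (N = -3 + 3/11 = -30/11 ≈ -2.7273)
y(t) = 6*t (y(t) = (3 + 3)*t = 6*t)
z(C) = -30/11 + C
y(-4)*(z(-11) - 155) = (6*(-4))*((-30/11 - 11) - 155) = -24*(-151/11 - 155) = -24*(-1856/11) = 44544/11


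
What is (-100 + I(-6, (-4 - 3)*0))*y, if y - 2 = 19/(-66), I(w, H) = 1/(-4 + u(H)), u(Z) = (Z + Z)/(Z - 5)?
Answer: -45313/264 ≈ -171.64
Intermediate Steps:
u(Z) = 2*Z/(-5 + Z) (u(Z) = (2*Z)/(-5 + Z) = 2*Z/(-5 + Z))
I(w, H) = 1/(-4 + 2*H/(-5 + H))
y = 113/66 (y = 2 + 19/(-66) = 2 + 19*(-1/66) = 2 - 19/66 = 113/66 ≈ 1.7121)
(-100 + I(-6, (-4 - 3)*0))*y = (-100 + (-5 + (-4 - 3)*0)/(2*(10 - (-4 - 3)*0)))*(113/66) = (-100 + (-5 - 7*0)/(2*(10 - (-7)*0)))*(113/66) = (-100 + (-5 + 0)/(2*(10 - 1*0)))*(113/66) = (-100 + (½)*(-5)/(10 + 0))*(113/66) = (-100 + (½)*(-5)/10)*(113/66) = (-100 + (½)*(⅒)*(-5))*(113/66) = (-100 - ¼)*(113/66) = -401/4*113/66 = -45313/264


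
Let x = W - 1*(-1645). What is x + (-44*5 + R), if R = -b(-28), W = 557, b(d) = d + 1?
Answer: 2009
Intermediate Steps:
b(d) = 1 + d
R = 27 (R = -(1 - 28) = -1*(-27) = 27)
x = 2202 (x = 557 - 1*(-1645) = 557 + 1645 = 2202)
x + (-44*5 + R) = 2202 + (-44*5 + 27) = 2202 + (-220 + 27) = 2202 - 193 = 2009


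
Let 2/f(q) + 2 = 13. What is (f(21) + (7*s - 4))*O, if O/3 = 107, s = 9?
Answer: 208971/11 ≈ 18997.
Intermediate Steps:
O = 321 (O = 3*107 = 321)
f(q) = 2/11 (f(q) = 2/(-2 + 13) = 2/11)
(f(21) + (7*s - 4))*O = (2/11 + (7*9 - 4))*321 = (2/11 + (63 - 4))*321 = (2/11 + 59)*321 = (651/11)*321 = 208971/11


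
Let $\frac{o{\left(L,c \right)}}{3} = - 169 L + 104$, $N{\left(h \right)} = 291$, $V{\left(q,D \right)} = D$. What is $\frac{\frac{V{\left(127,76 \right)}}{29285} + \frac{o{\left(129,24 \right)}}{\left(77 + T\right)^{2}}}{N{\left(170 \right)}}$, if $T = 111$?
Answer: $- \frac{1903503791}{301199270640} \approx -0.0063197$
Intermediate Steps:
$o{\left(L,c \right)} = 312 - 507 L$ ($o{\left(L,c \right)} = 3 \left(- 169 L + 104\right) = 3 \left(104 - 169 L\right) = 312 - 507 L$)
$\frac{\frac{V{\left(127,76 \right)}}{29285} + \frac{o{\left(129,24 \right)}}{\left(77 + T\right)^{2}}}{N{\left(170 \right)}} = \frac{\frac{76}{29285} + \frac{312 - 65403}{\left(77 + 111\right)^{2}}}{291} = \left(76 \cdot \frac{1}{29285} + \frac{312 - 65403}{188^{2}}\right) \frac{1}{291} = \left(\frac{76}{29285} - \frac{65091}{35344}\right) \frac{1}{291} = \left(- \frac{1903503791}{1035049040}\right) \frac{1}{291} = - \frac{1903503791}{301199270640}$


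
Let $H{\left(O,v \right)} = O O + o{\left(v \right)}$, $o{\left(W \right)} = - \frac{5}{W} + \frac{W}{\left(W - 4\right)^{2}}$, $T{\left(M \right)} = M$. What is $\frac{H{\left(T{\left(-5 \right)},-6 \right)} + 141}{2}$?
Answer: $\frac{6254}{75} \approx 83.387$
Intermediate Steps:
$o{\left(W \right)} = - \frac{5}{W} + \frac{W}{\left(-4 + W\right)^{2}}$
$H{\left(O,v \right)} = O^{2} - \frac{5}{v} + \frac{v}{\left(-4 + v\right)^{2}}$ ($H{\left(O,v \right)} = O O + \left(- \frac{5}{v} + \frac{v}{\left(-4 + v\right)^{2}}\right) = O^{2} + \left(- \frac{5}{v} + \frac{v}{\left(-4 + v\right)^{2}}\right) = O^{2} - \frac{5}{v} + \frac{v}{\left(-4 + v\right)^{2}}$)
$\frac{H{\left(T{\left(-5 \right)},-6 \right)} + 141}{2} = \frac{\left(\left(-5\right)^{2} - \frac{5}{-6} - \frac{6}{\left(-4 - 6\right)^{2}}\right) + 141}{2} = \left(\left(25 - - \frac{5}{6} - \frac{6}{100}\right) + 141\right) \frac{1}{2} = \left(\left(25 + \frac{5}{6} - \frac{3}{50}\right) + 141\right) \frac{1}{2} = \left(\frac{1933}{75} + 141\right) \frac{1}{2} = \frac{12508}{75} \cdot \frac{1}{2} = \frac{6254}{75}$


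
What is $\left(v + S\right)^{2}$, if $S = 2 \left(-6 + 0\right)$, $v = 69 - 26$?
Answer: $961$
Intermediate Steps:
$v = 43$ ($v = 69 - 26 = 43$)
$S = -12$ ($S = 2 \left(-6\right) = -12$)
$\left(v + S\right)^{2} = \left(43 - 12\right)^{2} = 31^{2} = 961$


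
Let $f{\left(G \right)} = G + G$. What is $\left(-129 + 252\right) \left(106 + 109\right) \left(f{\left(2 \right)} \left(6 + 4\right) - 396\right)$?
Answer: $-9414420$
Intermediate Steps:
$f{\left(G \right)} = 2 G$
$\left(-129 + 252\right) \left(106 + 109\right) \left(f{\left(2 \right)} \left(6 + 4\right) - 396\right) = \left(-129 + 252\right) \left(106 + 109\right) \left(2 \cdot 2 \left(6 + 4\right) - 396\right) = 123 \cdot 215 \left(4 \cdot 10 - 396\right) = 26445 \left(40 - 396\right) = 26445 \left(-356\right) = -9414420$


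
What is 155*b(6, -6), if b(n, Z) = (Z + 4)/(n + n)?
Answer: -155/6 ≈ -25.833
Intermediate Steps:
b(n, Z) = (4 + Z)/(2*n) (b(n, Z) = (4 + Z)/((2*n)) = (4 + Z)*(1/(2*n)) = (4 + Z)/(2*n))
155*b(6, -6) = 155*((½)*(4 - 6)/6) = 155*((½)*(⅙)*(-2)) = 155*(-⅙) = -155/6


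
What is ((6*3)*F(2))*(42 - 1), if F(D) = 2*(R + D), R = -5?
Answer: -4428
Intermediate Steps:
F(D) = -10 + 2*D (F(D) = 2*(-5 + D) = -10 + 2*D)
((6*3)*F(2))*(42 - 1) = ((6*3)*(-10 + 2*2))*(42 - 1) = (18*(-10 + 4))*41 = (18*(-6))*41 = -108*41 = -4428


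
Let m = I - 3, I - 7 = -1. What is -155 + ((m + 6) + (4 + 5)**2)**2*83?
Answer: 672145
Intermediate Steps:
I = 6 (I = 7 - 1 = 6)
m = 3 (m = 6 - 3 = 3)
-155 + ((m + 6) + (4 + 5)**2)**2*83 = -155 + ((3 + 6) + (4 + 5)**2)**2*83 = -155 + (9 + 9**2)**2*83 = -155 + (9 + 81)**2*83 = -155 + 90**2*83 = -155 + 8100*83 = -155 + 672300 = 672145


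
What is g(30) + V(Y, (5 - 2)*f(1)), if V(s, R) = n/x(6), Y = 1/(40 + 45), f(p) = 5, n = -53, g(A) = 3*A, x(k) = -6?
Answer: 593/6 ≈ 98.833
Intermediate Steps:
Y = 1/85 ≈ 0.011765
V(s, R) = 53/6 (V(s, R) = -53/(-6) = -53*(-⅙) = 53/6)
g(30) + V(Y, (5 - 2)*f(1)) = 3*30 + 53/6 = 90 + 53/6 = 593/6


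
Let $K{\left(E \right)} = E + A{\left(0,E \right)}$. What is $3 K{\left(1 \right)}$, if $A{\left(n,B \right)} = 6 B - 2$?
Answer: $15$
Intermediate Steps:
$A{\left(n,B \right)} = -2 + 6 B$
$K{\left(E \right)} = -2 + 7 E$ ($K{\left(E \right)} = E + \left(-2 + 6 E\right) = -2 + 7 E$)
$3 K{\left(1 \right)} = 3 \left(-2 + 7 \cdot 1\right) = 3 \left(-2 + 7\right) = 3 \cdot 5 = 15$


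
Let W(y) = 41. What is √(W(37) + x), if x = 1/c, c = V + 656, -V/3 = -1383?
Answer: √985030/155 ≈ 6.4031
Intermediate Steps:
V = 4149 (V = -3*(-1383) = 4149)
c = 4805 (c = 4149 + 656 = 4805)
x = 1/4805 ≈ 0.00020812
√(W(37) + x) = √(41 + 1/4805) = √(197006/4805) = √985030/155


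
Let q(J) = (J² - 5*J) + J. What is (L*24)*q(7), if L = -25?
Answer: -12600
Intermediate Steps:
q(J) = J² - 4*J
(L*24)*q(7) = (-25*24)*(7*(-4 + 7)) = -4200*3 = -600*21 = -12600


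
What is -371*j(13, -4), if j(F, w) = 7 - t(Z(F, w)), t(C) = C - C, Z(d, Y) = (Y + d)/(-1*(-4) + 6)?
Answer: -2597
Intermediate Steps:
Z(d, Y) = Y/10 + d/10 (Z(d, Y) = (Y + d)/(4 + 6) = (Y + d)/10 = (Y + d)*(1/10) = Y/10 + d/10)
t(C) = 0
j(F, w) = 7 (j(F, w) = 7 - 1*0 = 7 + 0 = 7)
-371*j(13, -4) = -371*7 = -2597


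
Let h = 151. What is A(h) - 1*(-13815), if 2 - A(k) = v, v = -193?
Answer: 14010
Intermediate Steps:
A(k) = 195 (A(k) = 2 - 1*(-193) = 2 + 193 = 195)
A(h) - 1*(-13815) = 195 - 1*(-13815) = 195 + 13815 = 14010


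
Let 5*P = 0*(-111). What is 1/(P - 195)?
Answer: -1/195 ≈ -0.0051282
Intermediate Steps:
P = 0 (P = (0*(-111))/5 = (⅕)*0 = 0)
1/(P - 195) = 1/(0 - 195) = 1/(-195) = -1/195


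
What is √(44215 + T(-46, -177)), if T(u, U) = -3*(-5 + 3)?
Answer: √44221 ≈ 210.29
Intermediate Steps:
T(u, U) = 6 (T(u, U) = -3*(-2) = 6)
√(44215 + T(-46, -177)) = √(44215 + 6) = √44221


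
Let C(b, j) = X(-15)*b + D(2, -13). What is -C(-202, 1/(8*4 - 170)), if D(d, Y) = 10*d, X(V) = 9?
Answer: 1798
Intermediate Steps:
C(b, j) = 20 + 9*b (C(b, j) = 9*b + 10*2 = 9*b + 20 = 20 + 9*b)
-C(-202, 1/(8*4 - 170)) = -(20 + 9*(-202)) = -(20 - 1818) = -1*(-1798) = 1798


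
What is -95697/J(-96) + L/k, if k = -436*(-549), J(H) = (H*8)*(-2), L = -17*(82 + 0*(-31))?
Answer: -1909046491/30638592 ≈ -62.309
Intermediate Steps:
L = -1394 (L = -17*(82 + 0) = -17*82 = -1394)
J(H) = -16*H (J(H) = (8*H)*(-2) = -16*H)
k = 239364
-95697/J(-96) + L/k = -95697/((-16*(-96))) - 1394/239364 = -95697/1536 - 1394*1/239364 = -95697*1/1536 - 697/119682 = -31899/512 - 697/119682 = -1909046491/30638592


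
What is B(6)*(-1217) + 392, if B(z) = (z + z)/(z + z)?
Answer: -825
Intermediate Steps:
B(z) = 1 (B(z) = (2*z)/((2*z)) = (2*z)*(1/(2*z)) = 1)
B(6)*(-1217) + 392 = 1*(-1217) + 392 = -1217 + 392 = -825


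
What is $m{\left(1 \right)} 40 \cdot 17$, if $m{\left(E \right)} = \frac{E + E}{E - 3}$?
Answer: $-680$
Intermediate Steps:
$m{\left(E \right)} = \frac{2 E}{-3 + E}$
$m{\left(1 \right)} 40 \cdot 17 = 2 \cdot 1 \frac{1}{-3 + 1} \cdot 40 \cdot 17 = 2 \cdot 1 \frac{1}{-2} \cdot 40 \cdot 17 = 2 \cdot 1 \left(- \frac{1}{2}\right) 40 \cdot 17 = \left(-1\right) 40 \cdot 17 = \left(-40\right) 17 = -680$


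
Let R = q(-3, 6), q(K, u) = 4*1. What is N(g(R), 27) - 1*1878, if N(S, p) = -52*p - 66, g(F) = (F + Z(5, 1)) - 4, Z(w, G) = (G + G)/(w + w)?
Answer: -3348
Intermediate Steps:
q(K, u) = 4
Z(w, G) = G/w (Z(w, G) = (2*G)/((2*w)) = (2*G)*(1/(2*w)) = G/w)
R = 4
g(F) = -19/5 + F (g(F) = (F + 1/5) - 4 = (1/5 + F) - 4 = -19/5 + F)
N(S, p) = -66 - 52*p
N(g(R), 27) - 1*1878 = (-66 - 52*27) - 1*1878 = (-66 - 1404) - 1878 = -1470 - 1878 = -3348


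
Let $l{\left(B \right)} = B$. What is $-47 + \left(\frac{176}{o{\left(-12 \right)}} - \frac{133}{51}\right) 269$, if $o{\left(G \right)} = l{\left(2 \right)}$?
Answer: $\frac{1169098}{51} \approx 22924.0$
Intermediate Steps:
$o{\left(G \right)} = 2$
$-47 + \left(\frac{176}{o{\left(-12 \right)}} - \frac{133}{51}\right) 269 = -47 + \left(\frac{176}{2} - \frac{133}{51}\right) 269 = -47 + \left(176 \cdot \frac{1}{2} - \frac{133}{51}\right) 269 = -47 + \left(88 - \frac{133}{51}\right) 269 = -47 + \frac{4355}{51} \cdot 269 = -47 + \frac{1171495}{51} = \frac{1169098}{51}$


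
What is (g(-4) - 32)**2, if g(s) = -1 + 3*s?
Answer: 2025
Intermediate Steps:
(g(-4) - 32)**2 = ((-1 + 3*(-4)) - 32)**2 = ((-1 - 12) - 32)**2 = (-13 - 32)**2 = (-45)**2 = 2025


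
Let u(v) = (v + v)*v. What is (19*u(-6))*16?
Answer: 21888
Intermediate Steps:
u(v) = 2*v**2 (u(v) = (2*v)*v = 2*v**2)
(19*u(-6))*16 = (19*(2*(-6)**2))*16 = (19*(2*36))*16 = (19*72)*16 = 1368*16 = 21888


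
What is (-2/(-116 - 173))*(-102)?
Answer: -12/17 ≈ -0.70588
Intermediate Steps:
(-2/(-116 - 173))*(-102) = (-2/(-289))*(-102) = -1/289*(-2)*(-102) = (2/289)*(-102) = -12/17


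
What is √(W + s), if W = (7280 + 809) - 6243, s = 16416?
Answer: √18262 ≈ 135.14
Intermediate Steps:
W = 1846 (W = 8089 - 6243 = 1846)
√(W + s) = √(1846 + 16416) = √18262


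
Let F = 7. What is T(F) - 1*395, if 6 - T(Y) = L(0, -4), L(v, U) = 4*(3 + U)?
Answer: -385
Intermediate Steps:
L(v, U) = 12 + 4*U
T(Y) = 10 (T(Y) = 6 - (12 + 4*(-4)) = 6 - (12 - 16) = 6 - 1*(-4) = 6 + 4 = 10)
T(F) - 1*395 = 10 - 1*395 = 10 - 395 = -385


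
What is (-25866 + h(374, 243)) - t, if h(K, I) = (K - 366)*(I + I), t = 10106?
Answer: -32084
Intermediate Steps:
h(K, I) = 2*I*(-366 + K) (h(K, I) = (-366 + K)*(2*I) = 2*I*(-366 + K))
(-25866 + h(374, 243)) - t = (-25866 + 2*243*(-366 + 374)) - 1*10106 = (-25866 + 2*243*8) - 10106 = (-25866 + 3888) - 10106 = -21978 - 10106 = -32084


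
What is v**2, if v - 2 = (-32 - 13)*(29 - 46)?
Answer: 588289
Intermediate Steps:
v = 767 (v = 2 + (-32 - 13)*(29 - 46) = 2 - 45*(-17) = 2 + 765 = 767)
v**2 = 767**2 = 588289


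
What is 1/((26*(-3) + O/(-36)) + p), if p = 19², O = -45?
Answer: 4/1137 ≈ 0.0035180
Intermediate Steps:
p = 361
1/((26*(-3) + O/(-36)) + p) = 1/((26*(-3) - 45/(-36)) + 361) = 1/((-78 - 45*(-1/36)) + 361) = 1/((-78 + 5/4) + 361) = 1/(-307/4 + 361) = 1/(1137/4) = 4/1137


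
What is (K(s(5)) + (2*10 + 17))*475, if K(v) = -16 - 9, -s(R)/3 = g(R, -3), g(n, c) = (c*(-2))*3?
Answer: 5700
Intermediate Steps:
g(n, c) = -6*c (g(n, c) = -2*c*3 = -6*c)
s(R) = -54 (s(R) = -(-18)*(-3) = -3*18 = -54)
K(v) = -25
(K(s(5)) + (2*10 + 17))*475 = (-25 + (2*10 + 17))*475 = (-25 + (20 + 17))*475 = (-25 + 37)*475 = 12*475 = 5700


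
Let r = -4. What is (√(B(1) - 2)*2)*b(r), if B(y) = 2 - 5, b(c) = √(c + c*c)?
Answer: 4*I*√15 ≈ 15.492*I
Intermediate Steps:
b(c) = √(c + c²)
B(y) = -3
(√(B(1) - 2)*2)*b(r) = (√(-3 - 2)*2)*√(-4*(1 - 4)) = (√(-5)*2)*√(-4*(-3)) = ((I*√5)*2)*√12 = (2*I*√5)*(2*√3) = 4*I*√15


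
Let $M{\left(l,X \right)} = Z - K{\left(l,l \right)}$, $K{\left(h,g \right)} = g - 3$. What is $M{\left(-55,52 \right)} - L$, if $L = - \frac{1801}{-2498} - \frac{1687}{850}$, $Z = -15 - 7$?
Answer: $\frac{19780519}{530825} \approx 37.264$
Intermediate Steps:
$Z = -22$ ($Z = -15 - 7 = -22$)
$K{\left(h,g \right)} = -3 + g$ ($K{\left(h,g \right)} = g - 3 = -3 + g$)
$L = - \frac{670819}{530825}$ ($L = \left(-1801\right) \left(- \frac{1}{2498}\right) - \frac{1687}{850} = \frac{1801}{2498} - \frac{1687}{850} = - \frac{670819}{530825} \approx -1.2637$)
$M{\left(l,X \right)} = -19 - l$ ($M{\left(l,X \right)} = -22 - \left(-3 + l\right) = -19 - l$)
$M{\left(-55,52 \right)} - L = \left(-19 - -55\right) - - \frac{670819}{530825} = \left(-19 + 55\right) + \frac{670819}{530825} = 36 + \frac{670819}{530825} = \frac{19780519}{530825}$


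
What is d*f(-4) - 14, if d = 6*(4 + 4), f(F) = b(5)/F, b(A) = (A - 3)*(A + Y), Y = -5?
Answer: -14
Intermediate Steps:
b(A) = (-5 + A)*(-3 + A) (b(A) = (A - 3)*(A - 5) = (-3 + A)*(-5 + A) = (-5 + A)*(-3 + A))
f(F) = 0 (f(F) = (15 + 5**2 - 8*5)/F = (15 + 25 - 40)/F = 0/F = 0)
d = 48 (d = 6*8 = 48)
d*f(-4) - 14 = 48*0 - 14 = 0 - 14 = -14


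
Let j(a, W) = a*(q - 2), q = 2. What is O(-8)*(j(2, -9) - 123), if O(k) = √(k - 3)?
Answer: -123*I*√11 ≈ -407.94*I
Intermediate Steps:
j(a, W) = 0 (j(a, W) = a*(2 - 2) = a*0 = 0)
O(k) = √(-3 + k)
O(-8)*(j(2, -9) - 123) = √(-3 - 8)*(0 - 123) = √(-11)*(-123) = (I*√11)*(-123) = -123*I*√11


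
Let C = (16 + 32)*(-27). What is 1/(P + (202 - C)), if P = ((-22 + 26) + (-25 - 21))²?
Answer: 1/3262 ≈ 0.00030656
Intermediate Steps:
C = -1296 (C = 48*(-27) = -1296)
P = 1764 (P = (4 - 46)² = (-42)² = 1764)
1/(P + (202 - C)) = 1/(1764 + (202 - 1*(-1296))) = 1/(1764 + (202 + 1296)) = 1/(1764 + 1498) = 1/3262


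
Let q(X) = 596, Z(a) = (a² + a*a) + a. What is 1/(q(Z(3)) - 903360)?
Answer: -1/902764 ≈ -1.1077e-6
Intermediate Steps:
Z(a) = a + 2*a² (Z(a) = (a² + a²) + a = 2*a² + a = a + 2*a²)
1/(q(Z(3)) - 903360) = 1/(596 - 903360) = 1/(-902764) = -1/902764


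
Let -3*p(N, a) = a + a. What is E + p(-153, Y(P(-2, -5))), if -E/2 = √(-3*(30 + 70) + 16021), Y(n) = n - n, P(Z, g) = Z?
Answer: -2*√15721 ≈ -250.77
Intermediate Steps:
Y(n) = 0
p(N, a) = -2*a/3 (p(N, a) = -(a + a)/3 = -2*a/3)
E = -2*√15721 (E = -2*√(-3*(30 + 70) + 16021) = -2*√(-3*100 + 16021) = -2*√(-300 + 16021) = -2*√15721 ≈ -250.77)
E + p(-153, Y(P(-2, -5))) = -2*√15721 - ⅔*0 = -2*√15721 + 0 = -2*√15721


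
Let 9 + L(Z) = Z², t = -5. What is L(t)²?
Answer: 256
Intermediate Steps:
L(Z) = -9 + Z²
L(t)² = (-9 + (-5)²)² = (-9 + 25)² = 16² = 256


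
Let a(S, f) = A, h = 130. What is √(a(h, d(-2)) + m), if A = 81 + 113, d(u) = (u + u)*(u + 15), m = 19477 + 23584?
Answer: √43255 ≈ 207.98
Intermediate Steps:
m = 43061
d(u) = 2*u*(15 + u) (d(u) = (2*u)*(15 + u) = 2*u*(15 + u))
A = 194
a(S, f) = 194
√(a(h, d(-2)) + m) = √(194 + 43061) = √43255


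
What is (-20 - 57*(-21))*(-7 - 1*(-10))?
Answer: 3531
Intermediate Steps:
(-20 - 57*(-21))*(-7 - 1*(-10)) = (-20 + 1197)*(-7 + 10) = 1177*3 = 3531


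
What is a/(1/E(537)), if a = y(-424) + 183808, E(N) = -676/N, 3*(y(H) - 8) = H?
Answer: -372492224/1611 ≈ -2.3122e+5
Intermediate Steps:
y(H) = 8 + H/3
a = 551024/3 (a = (8 + (⅓)*(-424)) + 183808 = (8 - 424/3) + 183808 = -400/3 + 183808 = 551024/3 ≈ 1.8367e+5)
a/(1/E(537)) = 551024/(3*(1/(-676/537))) = 551024/(3*(-537/676)) = (551024/3)*(-676/537) = -372492224/1611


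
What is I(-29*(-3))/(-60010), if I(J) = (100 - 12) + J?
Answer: -35/12002 ≈ -0.0029162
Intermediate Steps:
I(J) = 88 + J
I(-29*(-3))/(-60010) = (88 - 29*(-3))/(-60010) = (88 + 87)*(-1/60010) = 175*(-1/60010) = -35/12002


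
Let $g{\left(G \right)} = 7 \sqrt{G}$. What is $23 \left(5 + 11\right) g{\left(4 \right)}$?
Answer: $5152$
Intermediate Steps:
$23 \left(5 + 11\right) g{\left(4 \right)} = 23 \left(5 + 11\right) 7 \sqrt{4} = 23 \cdot 16 \cdot 7 \cdot 2 = 368 \cdot 14 = 5152$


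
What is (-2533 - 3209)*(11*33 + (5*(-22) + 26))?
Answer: -1602018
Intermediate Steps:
(-2533 - 3209)*(11*33 + (5*(-22) + 26)) = -5742*(363 + (-110 + 26)) = -5742*(363 - 84) = -5742*279 = -1602018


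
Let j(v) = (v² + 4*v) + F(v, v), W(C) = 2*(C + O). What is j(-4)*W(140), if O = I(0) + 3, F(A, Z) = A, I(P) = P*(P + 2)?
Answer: -1144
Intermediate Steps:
I(P) = P*(2 + P)
O = 3 (O = 0*(2 + 0) + 3 = 0*2 + 3 = 0 + 3 = 3)
W(C) = 6 + 2*C (W(C) = 2*(C + 3) = 2*(3 + C) = 6 + 2*C)
j(v) = v² + 5*v (j(v) = (v² + 4*v) + v = v² + 5*v)
j(-4)*W(140) = (-4*(5 - 4))*(6 + 2*140) = (-4*1)*(6 + 280) = -4*286 = -1144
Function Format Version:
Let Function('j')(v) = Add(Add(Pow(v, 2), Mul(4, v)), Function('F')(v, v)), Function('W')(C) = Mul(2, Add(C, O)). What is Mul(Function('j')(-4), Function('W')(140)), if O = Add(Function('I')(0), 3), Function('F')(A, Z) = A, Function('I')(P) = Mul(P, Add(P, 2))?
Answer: -1144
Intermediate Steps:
Function('I')(P) = Mul(P, Add(2, P))
O = 3 (O = Add(Mul(0, Add(2, 0)), 3) = Add(Mul(0, 2), 3) = Add(0, 3) = 3)
Function('W')(C) = Add(6, Mul(2, C)) (Function('W')(C) = Mul(2, Add(C, 3)) = Mul(2, Add(3, C)) = Add(6, Mul(2, C)))
Function('j')(v) = Add(Pow(v, 2), Mul(5, v)) (Function('j')(v) = Add(Add(Pow(v, 2), Mul(4, v)), v) = Add(Pow(v, 2), Mul(5, v)))
Mul(Function('j')(-4), Function('W')(140)) = Mul(Mul(-4, Add(5, -4)), Add(6, Mul(2, 140))) = Mul(Mul(-4, 1), Add(6, 280)) = Mul(-4, 286) = -1144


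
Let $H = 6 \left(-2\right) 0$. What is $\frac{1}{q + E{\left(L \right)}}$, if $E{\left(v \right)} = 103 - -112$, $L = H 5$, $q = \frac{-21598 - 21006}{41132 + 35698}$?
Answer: $\frac{38415}{8237923} \approx 0.0046632$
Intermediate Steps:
$H = 0$ ($H = \left(-12\right) 0 = 0$)
$q = - \frac{21302}{38415}$ ($q = - \frac{42604}{76830} = \left(-42604\right) \frac{1}{76830} = - \frac{21302}{38415} \approx -0.55452$)
$L = 0$ ($L = 0 \cdot 5 = 0$)
$E{\left(v \right)} = 215$ ($E{\left(v \right)} = 103 + 112 = 215$)
$\frac{1}{q + E{\left(L \right)}} = \frac{1}{- \frac{21302}{38415} + 215} = \frac{1}{\frac{8237923}{38415}} = \frac{38415}{8237923}$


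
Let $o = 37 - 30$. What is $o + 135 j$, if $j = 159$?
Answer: $21472$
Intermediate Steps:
$o = 7$ ($o = 37 - 30 = 7$)
$o + 135 j = 7 + 135 \cdot 159 = 7 + 21465 = 21472$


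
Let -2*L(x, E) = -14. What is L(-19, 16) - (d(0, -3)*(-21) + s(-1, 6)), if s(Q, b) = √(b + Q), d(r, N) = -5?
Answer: -98 - √5 ≈ -100.24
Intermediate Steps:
s(Q, b) = √(Q + b)
L(x, E) = 7 (L(x, E) = -½*(-14) = 7)
L(-19, 16) - (d(0, -3)*(-21) + s(-1, 6)) = 7 - (-5*(-21) + √(-1 + 6)) = 7 - (105 + √5) = 7 + (-105 - √5) = -98 - √5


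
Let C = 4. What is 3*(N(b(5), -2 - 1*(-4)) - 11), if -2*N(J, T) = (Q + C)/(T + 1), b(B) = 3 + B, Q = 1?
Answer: -71/2 ≈ -35.500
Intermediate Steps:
N(J, T) = -5/(2*(1 + T)) (N(J, T) = -(1 + 4)/(2*(T + 1)) = -5/(2*(1 + T)))
3*(N(b(5), -2 - 1*(-4)) - 11) = 3*(-5/(2 + 2*(-2 - 1*(-4))) - 11) = 3*(-5/(2 + 2*(-2 + 4)) - 11) = 3*(-5/(2 + 2*2) - 11) = 3*(-5/(2 + 4) - 11) = 3*(-5/6 - 11) = 3*(-5*⅙ - 11) = 3*(-⅚ - 11) = 3*(-71/6) = -71/2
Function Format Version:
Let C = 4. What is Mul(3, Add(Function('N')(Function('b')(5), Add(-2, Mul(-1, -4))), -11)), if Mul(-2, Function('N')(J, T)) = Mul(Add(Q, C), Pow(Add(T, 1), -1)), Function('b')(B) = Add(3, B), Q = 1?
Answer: Rational(-71, 2) ≈ -35.500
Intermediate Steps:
Function('N')(J, T) = Mul(Rational(-5, 2), Pow(Add(1, T), -1)) (Function('N')(J, T) = Mul(Rational(-1, 2), Mul(Add(1, 4), Pow(Add(T, 1), -1))) = Mul(Rational(-1, 2), Mul(5, Pow(Add(1, T), -1))) = Mul(Rational(-5, 2), Pow(Add(1, T), -1)))
Mul(3, Add(Function('N')(Function('b')(5), Add(-2, Mul(-1, -4))), -11)) = Mul(3, Add(Mul(-5, Pow(Add(2, Mul(2, Add(-2, Mul(-1, -4)))), -1)), -11)) = Mul(3, Add(Mul(-5, Pow(Add(2, Mul(2, Add(-2, 4))), -1)), -11)) = Mul(3, Add(Mul(-5, Pow(Add(2, Mul(2, 2)), -1)), -11)) = Mul(3, Add(Mul(-5, Pow(Add(2, 4), -1)), -11)) = Mul(3, Add(Mul(-5, Pow(6, -1)), -11)) = Mul(3, Add(Mul(-5, Rational(1, 6)), -11)) = Mul(3, Add(Rational(-5, 6), -11)) = Mul(3, Rational(-71, 6)) = Rational(-71, 2)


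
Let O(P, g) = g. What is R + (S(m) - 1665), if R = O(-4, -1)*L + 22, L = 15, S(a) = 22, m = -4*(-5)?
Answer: -1636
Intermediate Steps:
m = 20
R = 7 (R = -1*15 + 22 = -15 + 22 = 7)
R + (S(m) - 1665) = 7 + (22 - 1665) = 7 - 1643 = -1636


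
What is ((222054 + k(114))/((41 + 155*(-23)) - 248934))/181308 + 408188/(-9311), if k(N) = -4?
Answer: -9341925296385791/213094595650452 ≈ -43.839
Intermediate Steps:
((222054 + k(114))/((41 + 155*(-23)) - 248934))/181308 + 408188/(-9311) = ((222054 - 4)/((41 + 155*(-23)) - 248934))/181308 + 408188/(-9311) = (222050/((41 - 3565) - 248934))*(1/181308) + 408188*(-1/9311) = (222050/(-3524 - 248934))*(1/181308) - 408188/9311 = (222050/(-252458))*(1/181308) - 408188/9311 = (222050*(-1/252458))*(1/181308) - 408188/9311 = -111025/126229*1/181308 - 408188/9311 = -111025/22886327532 - 408188/9311 = -9341925296385791/213094595650452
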